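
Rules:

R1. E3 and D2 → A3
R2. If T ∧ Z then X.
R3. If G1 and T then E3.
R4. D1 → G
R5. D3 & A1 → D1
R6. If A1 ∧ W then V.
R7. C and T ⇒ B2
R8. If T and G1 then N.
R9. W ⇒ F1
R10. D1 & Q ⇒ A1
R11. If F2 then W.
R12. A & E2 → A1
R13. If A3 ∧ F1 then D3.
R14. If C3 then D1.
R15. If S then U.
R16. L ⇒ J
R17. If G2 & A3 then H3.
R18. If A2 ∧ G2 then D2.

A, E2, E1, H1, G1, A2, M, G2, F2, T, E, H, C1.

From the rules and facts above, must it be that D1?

E3  (by R3: G1, T)
W  (by R11: F2)
A1  (by R12: A, E2)
D2  (by R18: A2, G2)
A3  (by R1: E3, D2)
F1  (by R9: W)
D3  (by R13: A3, F1)
D1  (by R5: D3, A1)

Yes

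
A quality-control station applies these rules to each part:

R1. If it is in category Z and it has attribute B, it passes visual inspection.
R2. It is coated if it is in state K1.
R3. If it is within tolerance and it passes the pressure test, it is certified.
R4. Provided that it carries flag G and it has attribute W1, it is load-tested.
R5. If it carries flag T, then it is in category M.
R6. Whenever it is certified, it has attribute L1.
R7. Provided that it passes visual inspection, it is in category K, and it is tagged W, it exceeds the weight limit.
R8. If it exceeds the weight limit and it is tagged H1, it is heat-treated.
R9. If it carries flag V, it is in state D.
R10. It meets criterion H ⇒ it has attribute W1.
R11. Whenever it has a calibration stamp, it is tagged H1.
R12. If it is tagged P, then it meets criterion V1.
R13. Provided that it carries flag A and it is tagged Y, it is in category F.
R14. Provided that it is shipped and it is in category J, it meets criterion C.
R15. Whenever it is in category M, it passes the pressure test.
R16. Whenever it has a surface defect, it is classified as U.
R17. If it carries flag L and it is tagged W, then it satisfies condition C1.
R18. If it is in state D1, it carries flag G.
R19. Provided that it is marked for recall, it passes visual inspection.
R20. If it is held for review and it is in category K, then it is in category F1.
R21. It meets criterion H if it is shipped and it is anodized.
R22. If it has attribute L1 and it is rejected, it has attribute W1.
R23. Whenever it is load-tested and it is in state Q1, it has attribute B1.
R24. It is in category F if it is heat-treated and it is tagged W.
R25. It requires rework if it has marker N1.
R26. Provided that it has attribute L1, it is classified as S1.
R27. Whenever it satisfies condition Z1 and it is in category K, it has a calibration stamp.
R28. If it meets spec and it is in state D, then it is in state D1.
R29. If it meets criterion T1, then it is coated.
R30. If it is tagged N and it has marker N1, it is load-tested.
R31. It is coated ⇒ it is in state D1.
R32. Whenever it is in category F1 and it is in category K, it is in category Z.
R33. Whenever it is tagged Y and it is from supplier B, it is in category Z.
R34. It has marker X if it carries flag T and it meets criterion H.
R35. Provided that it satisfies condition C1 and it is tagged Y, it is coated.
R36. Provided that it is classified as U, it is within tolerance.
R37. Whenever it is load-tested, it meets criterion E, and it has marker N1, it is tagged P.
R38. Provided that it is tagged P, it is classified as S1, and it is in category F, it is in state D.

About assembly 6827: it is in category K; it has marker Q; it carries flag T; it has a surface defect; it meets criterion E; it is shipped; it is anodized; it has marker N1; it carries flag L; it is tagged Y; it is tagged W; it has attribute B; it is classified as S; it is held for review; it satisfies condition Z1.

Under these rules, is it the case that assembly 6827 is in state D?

Yes

By R5 (it carries flag T): it is in category M.
By R15 (it is in category M): it passes the pressure test.
By R16 (it has a surface defect): it is classified as U.
By R17 (it carries flag L, it is tagged W): it satisfies condition C1.
By R20 (it is held for review, it is in category K): it is in category F1.
By R21 (it is shipped, it is anodized): it meets criterion H.
By R27 (it satisfies condition Z1, it is in category K): it has a calibration stamp.
By R32 (it is in category F1, it is in category K): it is in category Z.
By R35 (it satisfies condition C1, it is tagged Y): it is coated.
By R36 (it is classified as U): it is within tolerance.
By R1 (it is in category Z, it has attribute B): it passes visual inspection.
By R3 (it is within tolerance, it passes the pressure test): it is certified.
By R6 (it is certified): it has attribute L1.
By R7 (it passes visual inspection, it is in category K, it is tagged W): it exceeds the weight limit.
By R10 (it meets criterion H): it has attribute W1.
By R11 (it has a calibration stamp): it is tagged H1.
By R26 (it has attribute L1): it is classified as S1.
By R31 (it is coated): it is in state D1.
By R8 (it exceeds the weight limit, it is tagged H1): it is heat-treated.
By R18 (it is in state D1): it carries flag G.
By R24 (it is heat-treated, it is tagged W): it is in category F.
By R4 (it carries flag G, it has attribute W1): it is load-tested.
By R37 (it is load-tested, it meets criterion E, it has marker N1): it is tagged P.
By R38 (it is tagged P, it is classified as S1, it is in category F): it is in state D.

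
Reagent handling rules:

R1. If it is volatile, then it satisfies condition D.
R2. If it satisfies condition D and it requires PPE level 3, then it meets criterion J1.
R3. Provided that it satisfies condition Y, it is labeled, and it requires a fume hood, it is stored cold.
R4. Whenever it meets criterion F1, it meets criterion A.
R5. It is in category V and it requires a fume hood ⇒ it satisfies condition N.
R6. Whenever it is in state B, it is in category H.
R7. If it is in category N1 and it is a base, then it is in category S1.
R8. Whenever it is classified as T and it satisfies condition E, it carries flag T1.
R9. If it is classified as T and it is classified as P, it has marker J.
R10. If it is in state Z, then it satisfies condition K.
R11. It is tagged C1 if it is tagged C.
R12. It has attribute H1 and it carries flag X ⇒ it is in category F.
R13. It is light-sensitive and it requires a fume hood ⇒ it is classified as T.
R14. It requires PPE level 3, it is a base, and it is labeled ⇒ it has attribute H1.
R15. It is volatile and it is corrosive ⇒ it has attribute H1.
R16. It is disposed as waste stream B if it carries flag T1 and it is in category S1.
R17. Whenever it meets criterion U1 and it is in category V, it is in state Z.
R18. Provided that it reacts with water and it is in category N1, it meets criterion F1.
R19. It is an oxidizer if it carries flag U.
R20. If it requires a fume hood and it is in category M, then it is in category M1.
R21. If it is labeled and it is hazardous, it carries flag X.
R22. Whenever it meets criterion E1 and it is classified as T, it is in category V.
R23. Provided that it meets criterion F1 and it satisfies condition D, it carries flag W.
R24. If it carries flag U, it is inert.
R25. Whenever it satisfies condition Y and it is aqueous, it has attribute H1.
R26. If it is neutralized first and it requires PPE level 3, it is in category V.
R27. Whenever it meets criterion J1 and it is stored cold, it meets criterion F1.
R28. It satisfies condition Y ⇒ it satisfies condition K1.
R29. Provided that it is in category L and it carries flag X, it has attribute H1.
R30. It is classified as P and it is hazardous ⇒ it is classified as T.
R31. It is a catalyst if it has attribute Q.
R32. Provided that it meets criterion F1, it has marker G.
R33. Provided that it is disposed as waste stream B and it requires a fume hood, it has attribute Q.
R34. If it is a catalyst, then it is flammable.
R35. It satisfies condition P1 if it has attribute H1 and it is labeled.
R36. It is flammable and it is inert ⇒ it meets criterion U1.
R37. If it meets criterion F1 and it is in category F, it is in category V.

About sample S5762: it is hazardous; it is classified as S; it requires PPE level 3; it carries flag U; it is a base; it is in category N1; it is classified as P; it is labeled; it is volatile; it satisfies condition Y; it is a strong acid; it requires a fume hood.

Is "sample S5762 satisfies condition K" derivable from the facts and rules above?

No

Forward chaining from the given facts derives: satisfies condition D, meets criterion J1, is stored cold, is in category S1, has attribute H1, is an oxidizer, carries flag X, is inert, meets criterion F1, satisfies condition K1, is classified as T, has marker G, satisfies condition P1, meets criterion A, has marker J, is in category F, carries flag W, is in category V, satisfies condition N.
The only rule concluding "it satisfies condition K" is R10, which needs "it is in state Z"; that is never established.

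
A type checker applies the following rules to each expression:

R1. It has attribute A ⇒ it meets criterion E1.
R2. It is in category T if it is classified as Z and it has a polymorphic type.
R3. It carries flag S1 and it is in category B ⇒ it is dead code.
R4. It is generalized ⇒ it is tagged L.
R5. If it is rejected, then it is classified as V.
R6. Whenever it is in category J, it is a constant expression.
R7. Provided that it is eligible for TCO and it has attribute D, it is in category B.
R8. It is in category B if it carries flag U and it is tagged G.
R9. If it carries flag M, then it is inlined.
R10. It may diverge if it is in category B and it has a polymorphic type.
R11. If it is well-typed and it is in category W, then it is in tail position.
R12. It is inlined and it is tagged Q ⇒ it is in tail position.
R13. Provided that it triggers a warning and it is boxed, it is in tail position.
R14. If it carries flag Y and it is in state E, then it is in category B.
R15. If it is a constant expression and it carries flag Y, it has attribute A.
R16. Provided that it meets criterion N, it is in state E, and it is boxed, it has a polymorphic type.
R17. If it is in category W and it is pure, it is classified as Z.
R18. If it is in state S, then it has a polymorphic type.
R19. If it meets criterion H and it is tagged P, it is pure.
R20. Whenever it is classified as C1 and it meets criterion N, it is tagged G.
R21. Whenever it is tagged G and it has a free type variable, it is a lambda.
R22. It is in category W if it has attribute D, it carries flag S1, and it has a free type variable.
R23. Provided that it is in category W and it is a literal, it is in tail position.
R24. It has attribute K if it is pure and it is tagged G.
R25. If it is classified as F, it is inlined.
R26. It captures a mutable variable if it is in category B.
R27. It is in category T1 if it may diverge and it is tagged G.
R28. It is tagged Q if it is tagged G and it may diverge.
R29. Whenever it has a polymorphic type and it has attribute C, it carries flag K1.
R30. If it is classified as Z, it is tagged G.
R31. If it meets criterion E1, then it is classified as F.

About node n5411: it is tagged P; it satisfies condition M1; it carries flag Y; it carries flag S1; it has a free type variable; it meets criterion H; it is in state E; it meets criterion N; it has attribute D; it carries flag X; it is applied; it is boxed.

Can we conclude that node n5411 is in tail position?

Forward chaining from the given facts derives: is in category B, has a polymorphic type, is pure, is in category W, captures a mutable variable, is dead code, may diverge, is classified as Z, is tagged G, is in category T, is a lambda, has attribute K, is in category T1, is tagged Q.
Rules concluding "it is in tail position": R11 needs "it is well-typed"; R12 needs "it is inlined"; R13 needs "it triggers a warning"; R23 needs "it is a literal" — none of these are established.

No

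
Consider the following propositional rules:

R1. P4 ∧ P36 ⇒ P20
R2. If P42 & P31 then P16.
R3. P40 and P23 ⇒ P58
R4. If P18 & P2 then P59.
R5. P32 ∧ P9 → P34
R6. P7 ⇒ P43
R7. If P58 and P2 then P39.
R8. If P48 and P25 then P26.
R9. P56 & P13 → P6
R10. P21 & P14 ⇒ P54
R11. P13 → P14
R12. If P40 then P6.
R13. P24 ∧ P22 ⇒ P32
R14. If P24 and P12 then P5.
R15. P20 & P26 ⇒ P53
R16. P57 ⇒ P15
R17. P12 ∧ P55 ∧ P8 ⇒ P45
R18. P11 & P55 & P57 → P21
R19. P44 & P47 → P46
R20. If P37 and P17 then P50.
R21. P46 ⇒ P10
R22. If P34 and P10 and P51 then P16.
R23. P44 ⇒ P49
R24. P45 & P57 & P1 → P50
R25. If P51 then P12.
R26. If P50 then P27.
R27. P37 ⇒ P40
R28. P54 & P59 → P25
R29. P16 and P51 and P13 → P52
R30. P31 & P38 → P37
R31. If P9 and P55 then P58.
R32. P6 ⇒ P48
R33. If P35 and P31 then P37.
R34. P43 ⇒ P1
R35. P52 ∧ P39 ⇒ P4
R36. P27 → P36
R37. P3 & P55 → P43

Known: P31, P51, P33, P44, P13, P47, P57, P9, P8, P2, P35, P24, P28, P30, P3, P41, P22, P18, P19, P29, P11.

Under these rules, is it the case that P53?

Forward chaining from the given facts derives: P59, P14, P32, P15, P46, P10, P49, P12, P37, P34, P5, P16, P40, P52, P6, P48.
The only rule concluding P53 is R15, which needs P20; that is never established.

No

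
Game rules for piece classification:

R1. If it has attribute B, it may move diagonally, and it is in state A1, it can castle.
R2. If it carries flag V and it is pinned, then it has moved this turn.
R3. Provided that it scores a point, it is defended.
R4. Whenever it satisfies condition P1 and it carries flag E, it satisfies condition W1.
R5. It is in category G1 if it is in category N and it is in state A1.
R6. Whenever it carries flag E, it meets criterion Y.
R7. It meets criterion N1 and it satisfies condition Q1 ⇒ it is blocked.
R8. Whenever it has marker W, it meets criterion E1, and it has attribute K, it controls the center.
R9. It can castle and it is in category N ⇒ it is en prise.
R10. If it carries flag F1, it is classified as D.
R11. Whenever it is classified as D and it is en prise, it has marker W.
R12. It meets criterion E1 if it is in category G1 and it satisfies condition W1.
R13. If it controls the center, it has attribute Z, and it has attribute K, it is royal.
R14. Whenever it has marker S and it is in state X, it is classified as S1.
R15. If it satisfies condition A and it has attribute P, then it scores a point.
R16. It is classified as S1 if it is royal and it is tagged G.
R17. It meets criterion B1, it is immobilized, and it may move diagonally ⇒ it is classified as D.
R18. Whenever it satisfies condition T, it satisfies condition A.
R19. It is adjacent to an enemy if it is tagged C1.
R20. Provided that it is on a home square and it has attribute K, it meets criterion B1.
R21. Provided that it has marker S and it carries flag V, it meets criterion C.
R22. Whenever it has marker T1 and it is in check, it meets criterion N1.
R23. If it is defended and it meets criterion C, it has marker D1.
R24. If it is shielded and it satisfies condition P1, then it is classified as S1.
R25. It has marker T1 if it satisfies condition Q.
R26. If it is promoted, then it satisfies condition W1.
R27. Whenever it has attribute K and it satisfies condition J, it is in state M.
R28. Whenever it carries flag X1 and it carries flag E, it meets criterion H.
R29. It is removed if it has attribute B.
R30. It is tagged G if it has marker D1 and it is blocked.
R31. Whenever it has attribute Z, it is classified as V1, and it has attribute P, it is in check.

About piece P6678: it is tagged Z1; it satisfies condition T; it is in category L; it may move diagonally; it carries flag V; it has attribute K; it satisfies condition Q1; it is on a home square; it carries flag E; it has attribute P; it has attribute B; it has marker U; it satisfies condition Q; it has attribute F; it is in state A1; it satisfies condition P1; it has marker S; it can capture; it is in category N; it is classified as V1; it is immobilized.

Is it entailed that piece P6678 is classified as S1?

Forward chaining from the given facts derives: can castle, satisfies condition W1, is in category G1, meets criterion Y, is en prise, meets criterion E1, satisfies condition A, meets criterion B1, meets criterion C, has marker T1, is removed, scores a point, is classified as D, is defended, has marker W, has marker D1, controls the center.
Rules concluding "it is classified as S1": R14 needs "it is in state X"; R16 needs "it is royal"; R24 needs "it is shielded" — none of these are established.

No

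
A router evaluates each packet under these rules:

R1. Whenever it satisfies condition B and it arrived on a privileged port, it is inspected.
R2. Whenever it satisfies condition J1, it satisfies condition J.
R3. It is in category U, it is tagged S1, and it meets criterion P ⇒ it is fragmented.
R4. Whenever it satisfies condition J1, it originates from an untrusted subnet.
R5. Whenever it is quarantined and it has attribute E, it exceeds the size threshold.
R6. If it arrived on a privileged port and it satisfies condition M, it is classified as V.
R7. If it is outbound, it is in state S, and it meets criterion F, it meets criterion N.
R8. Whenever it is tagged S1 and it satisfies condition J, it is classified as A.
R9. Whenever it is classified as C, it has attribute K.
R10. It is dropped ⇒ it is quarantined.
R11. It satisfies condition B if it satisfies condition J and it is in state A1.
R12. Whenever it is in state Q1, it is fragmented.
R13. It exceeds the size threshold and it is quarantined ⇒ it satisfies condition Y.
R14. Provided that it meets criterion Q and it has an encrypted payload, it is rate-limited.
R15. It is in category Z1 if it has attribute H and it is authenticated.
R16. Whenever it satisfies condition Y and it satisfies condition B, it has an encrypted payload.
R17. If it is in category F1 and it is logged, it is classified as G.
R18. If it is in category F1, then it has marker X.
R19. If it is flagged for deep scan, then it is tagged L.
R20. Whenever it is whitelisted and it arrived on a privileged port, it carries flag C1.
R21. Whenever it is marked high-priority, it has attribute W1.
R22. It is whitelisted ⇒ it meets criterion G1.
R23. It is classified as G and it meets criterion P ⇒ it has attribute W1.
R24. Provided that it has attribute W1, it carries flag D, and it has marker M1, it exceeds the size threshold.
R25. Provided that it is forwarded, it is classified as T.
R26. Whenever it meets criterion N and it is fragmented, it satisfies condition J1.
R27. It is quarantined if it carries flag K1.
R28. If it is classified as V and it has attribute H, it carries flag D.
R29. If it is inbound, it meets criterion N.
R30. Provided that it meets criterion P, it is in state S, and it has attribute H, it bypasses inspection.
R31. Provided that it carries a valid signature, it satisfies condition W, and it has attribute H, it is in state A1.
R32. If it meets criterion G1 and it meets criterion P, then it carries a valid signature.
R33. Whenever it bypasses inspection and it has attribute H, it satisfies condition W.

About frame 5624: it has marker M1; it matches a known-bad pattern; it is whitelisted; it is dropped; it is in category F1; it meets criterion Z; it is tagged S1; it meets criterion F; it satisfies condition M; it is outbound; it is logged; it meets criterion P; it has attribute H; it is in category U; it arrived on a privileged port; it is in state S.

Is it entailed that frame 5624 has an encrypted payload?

Yes

By R3 (it is in category U, it is tagged S1, it meets criterion P): it is fragmented.
By R6 (it arrived on a privileged port, it satisfies condition M): it is classified as V.
By R7 (it is outbound, it is in state S, it meets criterion F): it meets criterion N.
By R10 (it is dropped): it is quarantined.
By R17 (it is in category F1, it is logged): it is classified as G.
By R22 (it is whitelisted): it meets criterion G1.
By R23 (it is classified as G, it meets criterion P): it has attribute W1.
By R26 (it meets criterion N, it is fragmented): it satisfies condition J1.
By R28 (it is classified as V, it has attribute H): it carries flag D.
By R30 (it meets criterion P, it is in state S, it has attribute H): it bypasses inspection.
By R32 (it meets criterion G1, it meets criterion P): it carries a valid signature.
By R33 (it bypasses inspection, it has attribute H): it satisfies condition W.
By R2 (it satisfies condition J1): it satisfies condition J.
By R24 (it has attribute W1, it carries flag D, it has marker M1): it exceeds the size threshold.
By R31 (it carries a valid signature, it satisfies condition W, it has attribute H): it is in state A1.
By R11 (it satisfies condition J, it is in state A1): it satisfies condition B.
By R13 (it exceeds the size threshold, it is quarantined): it satisfies condition Y.
By R16 (it satisfies condition Y, it satisfies condition B): it has an encrypted payload.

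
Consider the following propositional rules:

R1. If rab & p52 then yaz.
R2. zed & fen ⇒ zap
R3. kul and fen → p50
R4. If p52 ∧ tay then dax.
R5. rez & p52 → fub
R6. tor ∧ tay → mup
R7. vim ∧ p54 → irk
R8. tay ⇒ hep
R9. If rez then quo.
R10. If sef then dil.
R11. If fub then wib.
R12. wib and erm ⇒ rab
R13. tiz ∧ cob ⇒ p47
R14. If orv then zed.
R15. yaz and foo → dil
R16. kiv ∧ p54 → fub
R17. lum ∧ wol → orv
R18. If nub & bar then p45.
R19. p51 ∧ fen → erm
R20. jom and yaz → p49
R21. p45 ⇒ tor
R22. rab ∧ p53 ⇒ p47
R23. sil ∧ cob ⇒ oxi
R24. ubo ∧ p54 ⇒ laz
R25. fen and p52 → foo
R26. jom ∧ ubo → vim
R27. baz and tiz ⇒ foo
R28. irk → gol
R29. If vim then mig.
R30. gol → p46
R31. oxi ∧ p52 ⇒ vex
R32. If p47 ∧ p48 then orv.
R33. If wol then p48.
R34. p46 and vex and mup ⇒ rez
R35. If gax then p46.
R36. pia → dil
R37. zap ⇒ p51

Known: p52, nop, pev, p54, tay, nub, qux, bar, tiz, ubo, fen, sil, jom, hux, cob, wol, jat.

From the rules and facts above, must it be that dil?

Yes

p47  (by R13: tiz, cob)
p45  (by R18: nub, bar)
tor  (by R21: p45)
oxi  (by R23: sil, cob)
foo  (by R25: fen, p52)
vim  (by R26: jom, ubo)
vex  (by R31: oxi, p52)
p48  (by R33: wol)
mup  (by R6: tor, tay)
irk  (by R7: vim, p54)
gol  (by R28: irk)
p46  (by R30: gol)
orv  (by R32: p47, p48)
rez  (by R34: p46, vex, mup)
fub  (by R5: rez, p52)
wib  (by R11: fub)
zed  (by R14: orv)
zap  (by R2: zed, fen)
p51  (by R37: zap)
erm  (by R19: p51, fen)
rab  (by R12: wib, erm)
yaz  (by R1: rab, p52)
dil  (by R15: yaz, foo)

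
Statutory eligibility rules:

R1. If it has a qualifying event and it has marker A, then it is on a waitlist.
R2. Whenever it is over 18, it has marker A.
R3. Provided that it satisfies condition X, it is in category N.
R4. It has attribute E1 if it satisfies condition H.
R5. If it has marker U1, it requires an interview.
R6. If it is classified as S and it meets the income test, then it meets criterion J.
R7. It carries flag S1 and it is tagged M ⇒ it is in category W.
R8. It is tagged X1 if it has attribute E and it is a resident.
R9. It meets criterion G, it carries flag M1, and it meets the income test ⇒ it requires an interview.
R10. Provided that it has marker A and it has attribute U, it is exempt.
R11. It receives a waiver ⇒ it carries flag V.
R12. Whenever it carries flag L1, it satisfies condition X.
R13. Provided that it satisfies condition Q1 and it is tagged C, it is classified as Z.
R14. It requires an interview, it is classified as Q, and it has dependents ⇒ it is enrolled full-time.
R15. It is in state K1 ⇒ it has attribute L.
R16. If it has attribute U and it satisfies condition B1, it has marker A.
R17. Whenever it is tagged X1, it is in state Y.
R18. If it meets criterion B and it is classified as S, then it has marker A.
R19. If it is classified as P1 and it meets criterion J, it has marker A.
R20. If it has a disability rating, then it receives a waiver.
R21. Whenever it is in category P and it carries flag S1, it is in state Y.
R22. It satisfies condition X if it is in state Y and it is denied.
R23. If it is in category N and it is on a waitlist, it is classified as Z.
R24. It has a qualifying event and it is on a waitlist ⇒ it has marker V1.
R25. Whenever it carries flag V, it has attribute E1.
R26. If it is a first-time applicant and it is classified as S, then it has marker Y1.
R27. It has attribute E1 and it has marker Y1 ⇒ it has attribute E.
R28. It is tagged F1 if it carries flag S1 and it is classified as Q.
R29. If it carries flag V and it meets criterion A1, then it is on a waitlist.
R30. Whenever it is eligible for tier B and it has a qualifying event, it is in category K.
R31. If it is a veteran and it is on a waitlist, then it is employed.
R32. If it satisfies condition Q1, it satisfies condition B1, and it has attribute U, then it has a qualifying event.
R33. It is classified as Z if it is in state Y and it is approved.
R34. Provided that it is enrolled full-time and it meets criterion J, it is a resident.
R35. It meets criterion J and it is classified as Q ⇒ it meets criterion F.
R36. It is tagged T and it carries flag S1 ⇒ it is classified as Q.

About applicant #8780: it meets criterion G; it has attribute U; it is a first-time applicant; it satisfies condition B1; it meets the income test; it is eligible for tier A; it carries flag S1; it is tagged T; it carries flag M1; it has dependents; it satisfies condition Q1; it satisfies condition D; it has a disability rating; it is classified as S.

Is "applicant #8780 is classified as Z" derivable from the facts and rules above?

Forward chaining from the given facts derives: meets criterion J, requires an interview, has marker A, receives a waiver, has marker Y1, has a qualifying event, is classified as Q, is on a waitlist, is exempt, carries flag V, is enrolled full-time, has marker V1, has attribute E1, has attribute E, is tagged F1, is a resident, meets criterion F, is tagged X1, is in state Y.
Rules concluding "it is classified as Z": R13 needs "it is tagged C"; R23 needs "it is in category N"; R33 needs "it is approved" — none of these are established.

No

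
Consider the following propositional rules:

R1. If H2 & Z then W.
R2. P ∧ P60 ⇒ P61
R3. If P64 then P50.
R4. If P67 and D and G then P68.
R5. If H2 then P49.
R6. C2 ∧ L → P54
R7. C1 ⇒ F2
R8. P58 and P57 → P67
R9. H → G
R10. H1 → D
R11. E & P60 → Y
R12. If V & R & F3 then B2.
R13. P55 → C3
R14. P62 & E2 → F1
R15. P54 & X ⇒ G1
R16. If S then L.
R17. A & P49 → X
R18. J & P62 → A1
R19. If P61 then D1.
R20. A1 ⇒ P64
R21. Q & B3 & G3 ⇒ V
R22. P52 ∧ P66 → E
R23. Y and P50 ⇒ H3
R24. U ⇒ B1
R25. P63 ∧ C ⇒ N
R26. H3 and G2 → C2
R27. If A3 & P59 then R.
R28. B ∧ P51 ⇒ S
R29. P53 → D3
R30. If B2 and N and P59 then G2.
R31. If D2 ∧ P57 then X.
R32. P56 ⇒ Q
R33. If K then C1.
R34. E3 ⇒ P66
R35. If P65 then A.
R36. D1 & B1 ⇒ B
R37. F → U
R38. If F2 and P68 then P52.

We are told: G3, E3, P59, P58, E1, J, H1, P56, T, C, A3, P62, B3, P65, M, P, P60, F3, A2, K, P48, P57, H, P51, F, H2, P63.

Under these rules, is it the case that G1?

Yes

P61  (by R2: P, P60)
P49  (by R5: H2)
P67  (by R8: P58, P57)
G  (by R9: H)
D  (by R10: H1)
A1  (by R18: J, P62)
D1  (by R19: P61)
P64  (by R20: A1)
N  (by R25: P63, C)
R  (by R27: A3, P59)
Q  (by R32: P56)
C1  (by R33: K)
P66  (by R34: E3)
A  (by R35: P65)
U  (by R37: F)
P50  (by R3: P64)
P68  (by R4: P67, D, G)
F2  (by R7: C1)
X  (by R17: A, P49)
V  (by R21: Q, B3, G3)
B1  (by R24: U)
B  (by R36: D1, B1)
P52  (by R38: F2, P68)
B2  (by R12: V, R, F3)
E  (by R22: P52, P66)
S  (by R28: B, P51)
G2  (by R30: B2, N, P59)
Y  (by R11: E, P60)
L  (by R16: S)
H3  (by R23: Y, P50)
C2  (by R26: H3, G2)
P54  (by R6: C2, L)
G1  (by R15: P54, X)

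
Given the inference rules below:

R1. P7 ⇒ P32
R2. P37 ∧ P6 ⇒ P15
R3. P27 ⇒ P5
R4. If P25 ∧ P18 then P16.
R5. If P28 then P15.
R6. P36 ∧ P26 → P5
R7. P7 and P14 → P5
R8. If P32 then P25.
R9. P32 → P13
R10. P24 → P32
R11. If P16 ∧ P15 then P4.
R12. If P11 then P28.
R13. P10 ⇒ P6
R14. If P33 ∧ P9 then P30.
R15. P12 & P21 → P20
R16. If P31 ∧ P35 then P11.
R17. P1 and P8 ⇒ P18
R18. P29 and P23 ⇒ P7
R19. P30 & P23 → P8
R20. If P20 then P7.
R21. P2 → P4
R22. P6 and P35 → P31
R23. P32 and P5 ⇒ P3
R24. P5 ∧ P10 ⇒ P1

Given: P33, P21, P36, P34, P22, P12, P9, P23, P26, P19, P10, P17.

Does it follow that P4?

Forward chaining from the given facts derives: P5, P6, P30, P20, P8, P7, P1, P32, P25, P13, P18, P3, P16.
Rules concluding P4: R11 needs P15; R21 needs P2 — none of these are established.

No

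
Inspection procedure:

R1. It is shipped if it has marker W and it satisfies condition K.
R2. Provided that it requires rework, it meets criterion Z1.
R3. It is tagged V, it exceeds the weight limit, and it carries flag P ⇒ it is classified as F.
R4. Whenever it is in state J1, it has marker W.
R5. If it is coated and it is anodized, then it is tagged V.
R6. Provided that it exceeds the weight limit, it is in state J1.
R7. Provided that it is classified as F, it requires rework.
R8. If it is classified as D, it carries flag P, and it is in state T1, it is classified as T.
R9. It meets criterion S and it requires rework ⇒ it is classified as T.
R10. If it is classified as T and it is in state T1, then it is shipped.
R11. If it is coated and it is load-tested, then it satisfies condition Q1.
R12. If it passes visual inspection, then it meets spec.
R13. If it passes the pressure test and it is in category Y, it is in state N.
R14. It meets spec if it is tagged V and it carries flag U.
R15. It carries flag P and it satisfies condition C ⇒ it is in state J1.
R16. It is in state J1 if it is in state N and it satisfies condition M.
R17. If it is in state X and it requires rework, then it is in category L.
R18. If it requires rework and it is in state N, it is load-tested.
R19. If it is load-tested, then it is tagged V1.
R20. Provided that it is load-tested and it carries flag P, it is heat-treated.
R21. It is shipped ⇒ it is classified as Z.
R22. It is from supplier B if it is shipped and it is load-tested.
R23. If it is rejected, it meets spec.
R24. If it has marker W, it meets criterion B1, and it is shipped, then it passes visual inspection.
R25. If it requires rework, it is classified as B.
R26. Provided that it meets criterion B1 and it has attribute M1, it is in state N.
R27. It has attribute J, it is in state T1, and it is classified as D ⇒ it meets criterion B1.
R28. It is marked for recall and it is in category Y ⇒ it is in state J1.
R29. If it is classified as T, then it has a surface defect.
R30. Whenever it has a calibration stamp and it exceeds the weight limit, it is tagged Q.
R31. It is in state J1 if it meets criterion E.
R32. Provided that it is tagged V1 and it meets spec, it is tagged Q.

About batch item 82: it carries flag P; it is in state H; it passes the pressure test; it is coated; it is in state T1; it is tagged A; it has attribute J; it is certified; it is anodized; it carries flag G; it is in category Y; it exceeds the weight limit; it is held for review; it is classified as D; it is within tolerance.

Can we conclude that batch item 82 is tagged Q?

By R5 (it is coated, it is anodized): it is tagged V.
By R6 (it exceeds the weight limit): it is in state J1.
By R8 (it is classified as D, it carries flag P, it is in state T1): it is classified as T.
By R10 (it is classified as T, it is in state T1): it is shipped.
By R13 (it passes the pressure test, it is in category Y): it is in state N.
By R27 (it has attribute J, it is in state T1, it is classified as D): it meets criterion B1.
By R3 (it is tagged V, it exceeds the weight limit, it carries flag P): it is classified as F.
By R4 (it is in state J1): it has marker W.
By R7 (it is classified as F): it requires rework.
By R18 (it requires rework, it is in state N): it is load-tested.
By R19 (it is load-tested): it is tagged V1.
By R24 (it has marker W, it meets criterion B1, it is shipped): it passes visual inspection.
By R12 (it passes visual inspection): it meets spec.
By R32 (it is tagged V1, it meets spec): it is tagged Q.

Yes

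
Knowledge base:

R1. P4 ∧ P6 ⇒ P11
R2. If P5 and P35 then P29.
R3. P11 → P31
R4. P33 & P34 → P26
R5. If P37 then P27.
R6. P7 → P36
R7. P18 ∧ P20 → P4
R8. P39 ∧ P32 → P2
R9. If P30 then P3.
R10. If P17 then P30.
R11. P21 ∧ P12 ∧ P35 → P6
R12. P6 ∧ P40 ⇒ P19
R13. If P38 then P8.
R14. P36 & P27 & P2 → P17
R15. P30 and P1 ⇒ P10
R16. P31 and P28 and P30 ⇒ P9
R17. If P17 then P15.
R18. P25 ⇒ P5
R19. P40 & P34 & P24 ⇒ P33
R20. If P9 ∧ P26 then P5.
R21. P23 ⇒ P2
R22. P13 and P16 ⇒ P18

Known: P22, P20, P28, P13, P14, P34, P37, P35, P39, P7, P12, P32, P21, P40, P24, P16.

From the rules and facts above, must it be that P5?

Yes

P27  (by R5: P37)
P36  (by R6: P7)
P2  (by R8: P39, P32)
P6  (by R11: P21, P12, P35)
P17  (by R14: P36, P27, P2)
P33  (by R19: P40, P34, P24)
P18  (by R22: P13, P16)
P26  (by R4: P33, P34)
P4  (by R7: P18, P20)
P30  (by R10: P17)
P11  (by R1: P4, P6)
P31  (by R3: P11)
P9  (by R16: P31, P28, P30)
P5  (by R20: P9, P26)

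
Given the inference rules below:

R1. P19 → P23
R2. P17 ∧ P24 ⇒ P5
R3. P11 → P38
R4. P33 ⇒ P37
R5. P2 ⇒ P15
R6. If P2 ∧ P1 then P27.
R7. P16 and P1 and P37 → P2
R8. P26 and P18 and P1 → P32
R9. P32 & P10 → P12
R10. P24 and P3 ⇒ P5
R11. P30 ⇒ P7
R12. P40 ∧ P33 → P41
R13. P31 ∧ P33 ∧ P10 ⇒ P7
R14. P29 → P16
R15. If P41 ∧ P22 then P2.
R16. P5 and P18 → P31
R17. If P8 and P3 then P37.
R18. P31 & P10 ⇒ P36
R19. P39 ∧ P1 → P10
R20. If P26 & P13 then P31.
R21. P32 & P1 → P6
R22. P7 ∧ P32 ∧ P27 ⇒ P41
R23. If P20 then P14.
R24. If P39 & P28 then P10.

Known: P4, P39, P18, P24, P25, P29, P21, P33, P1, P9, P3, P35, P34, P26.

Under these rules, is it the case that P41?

Yes

P37  (by R4: P33)
P32  (by R8: P26, P18, P1)
P5  (by R10: P24, P3)
P16  (by R14: P29)
P31  (by R16: P5, P18)
P10  (by R19: P39, P1)
P2  (by R7: P16, P1, P37)
P7  (by R13: P31, P33, P10)
P27  (by R6: P2, P1)
P41  (by R22: P7, P32, P27)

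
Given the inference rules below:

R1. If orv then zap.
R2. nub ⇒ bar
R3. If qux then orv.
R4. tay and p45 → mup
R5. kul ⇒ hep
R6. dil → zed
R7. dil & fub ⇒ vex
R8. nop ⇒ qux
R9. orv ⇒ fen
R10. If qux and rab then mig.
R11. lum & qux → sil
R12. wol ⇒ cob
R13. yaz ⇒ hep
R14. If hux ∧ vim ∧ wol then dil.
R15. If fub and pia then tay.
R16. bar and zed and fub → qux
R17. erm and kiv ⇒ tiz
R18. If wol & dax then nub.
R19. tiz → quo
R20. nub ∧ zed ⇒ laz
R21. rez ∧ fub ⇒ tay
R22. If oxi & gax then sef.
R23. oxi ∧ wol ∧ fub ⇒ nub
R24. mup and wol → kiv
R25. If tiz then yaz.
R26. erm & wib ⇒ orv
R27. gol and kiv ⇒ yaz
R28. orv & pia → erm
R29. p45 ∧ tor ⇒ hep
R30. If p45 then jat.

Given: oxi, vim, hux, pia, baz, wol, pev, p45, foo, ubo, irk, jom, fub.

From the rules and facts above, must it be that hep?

dil  (by R14: hux, vim, wol)
tay  (by R15: fub, pia)
nub  (by R23: oxi, wol, fub)
bar  (by R2: nub)
mup  (by R4: tay, p45)
zed  (by R6: dil)
qux  (by R16: bar, zed, fub)
kiv  (by R24: mup, wol)
orv  (by R3: qux)
erm  (by R28: orv, pia)
tiz  (by R17: erm, kiv)
yaz  (by R25: tiz)
hep  (by R13: yaz)

Yes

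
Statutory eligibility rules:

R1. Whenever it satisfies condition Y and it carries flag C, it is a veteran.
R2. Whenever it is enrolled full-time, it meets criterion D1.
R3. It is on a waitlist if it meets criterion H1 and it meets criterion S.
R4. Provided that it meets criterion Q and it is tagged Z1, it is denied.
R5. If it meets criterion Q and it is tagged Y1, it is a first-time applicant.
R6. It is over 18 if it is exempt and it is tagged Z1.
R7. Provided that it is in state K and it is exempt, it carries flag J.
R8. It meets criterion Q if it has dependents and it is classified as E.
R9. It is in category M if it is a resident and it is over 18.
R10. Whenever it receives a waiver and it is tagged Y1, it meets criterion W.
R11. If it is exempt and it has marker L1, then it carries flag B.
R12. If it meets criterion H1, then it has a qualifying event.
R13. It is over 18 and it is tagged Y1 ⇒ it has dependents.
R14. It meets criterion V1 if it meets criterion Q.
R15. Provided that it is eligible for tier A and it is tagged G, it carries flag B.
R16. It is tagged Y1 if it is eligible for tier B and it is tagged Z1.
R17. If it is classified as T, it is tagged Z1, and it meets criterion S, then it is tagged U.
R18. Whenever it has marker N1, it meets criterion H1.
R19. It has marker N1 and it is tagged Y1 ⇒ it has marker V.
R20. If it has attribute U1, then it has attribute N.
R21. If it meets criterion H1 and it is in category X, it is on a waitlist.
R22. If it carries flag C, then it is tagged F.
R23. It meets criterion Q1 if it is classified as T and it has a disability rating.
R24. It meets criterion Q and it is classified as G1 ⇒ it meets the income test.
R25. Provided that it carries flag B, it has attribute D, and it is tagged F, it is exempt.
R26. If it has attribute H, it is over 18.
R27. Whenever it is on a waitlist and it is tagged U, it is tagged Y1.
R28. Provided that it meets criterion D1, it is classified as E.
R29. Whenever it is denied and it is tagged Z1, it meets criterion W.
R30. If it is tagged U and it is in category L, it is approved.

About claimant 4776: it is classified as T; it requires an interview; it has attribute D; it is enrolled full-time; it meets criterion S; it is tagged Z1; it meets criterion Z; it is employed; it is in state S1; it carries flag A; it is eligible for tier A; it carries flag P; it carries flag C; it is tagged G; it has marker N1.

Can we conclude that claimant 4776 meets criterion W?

Yes

By R2 (it is enrolled full-time): it meets criterion D1.
By R15 (it is eligible for tier A, it is tagged G): it carries flag B.
By R17 (it is classified as T, it is tagged Z1, it meets criterion S): it is tagged U.
By R18 (it has marker N1): it meets criterion H1.
By R22 (it carries flag C): it is tagged F.
By R25 (it carries flag B, it has attribute D, it is tagged F): it is exempt.
By R28 (it meets criterion D1): it is classified as E.
By R3 (it meets criterion H1, it meets criterion S): it is on a waitlist.
By R6 (it is exempt, it is tagged Z1): it is over 18.
By R27 (it is on a waitlist, it is tagged U): it is tagged Y1.
By R13 (it is over 18, it is tagged Y1): it has dependents.
By R8 (it has dependents, it is classified as E): it meets criterion Q.
By R4 (it meets criterion Q, it is tagged Z1): it is denied.
By R29 (it is denied, it is tagged Z1): it meets criterion W.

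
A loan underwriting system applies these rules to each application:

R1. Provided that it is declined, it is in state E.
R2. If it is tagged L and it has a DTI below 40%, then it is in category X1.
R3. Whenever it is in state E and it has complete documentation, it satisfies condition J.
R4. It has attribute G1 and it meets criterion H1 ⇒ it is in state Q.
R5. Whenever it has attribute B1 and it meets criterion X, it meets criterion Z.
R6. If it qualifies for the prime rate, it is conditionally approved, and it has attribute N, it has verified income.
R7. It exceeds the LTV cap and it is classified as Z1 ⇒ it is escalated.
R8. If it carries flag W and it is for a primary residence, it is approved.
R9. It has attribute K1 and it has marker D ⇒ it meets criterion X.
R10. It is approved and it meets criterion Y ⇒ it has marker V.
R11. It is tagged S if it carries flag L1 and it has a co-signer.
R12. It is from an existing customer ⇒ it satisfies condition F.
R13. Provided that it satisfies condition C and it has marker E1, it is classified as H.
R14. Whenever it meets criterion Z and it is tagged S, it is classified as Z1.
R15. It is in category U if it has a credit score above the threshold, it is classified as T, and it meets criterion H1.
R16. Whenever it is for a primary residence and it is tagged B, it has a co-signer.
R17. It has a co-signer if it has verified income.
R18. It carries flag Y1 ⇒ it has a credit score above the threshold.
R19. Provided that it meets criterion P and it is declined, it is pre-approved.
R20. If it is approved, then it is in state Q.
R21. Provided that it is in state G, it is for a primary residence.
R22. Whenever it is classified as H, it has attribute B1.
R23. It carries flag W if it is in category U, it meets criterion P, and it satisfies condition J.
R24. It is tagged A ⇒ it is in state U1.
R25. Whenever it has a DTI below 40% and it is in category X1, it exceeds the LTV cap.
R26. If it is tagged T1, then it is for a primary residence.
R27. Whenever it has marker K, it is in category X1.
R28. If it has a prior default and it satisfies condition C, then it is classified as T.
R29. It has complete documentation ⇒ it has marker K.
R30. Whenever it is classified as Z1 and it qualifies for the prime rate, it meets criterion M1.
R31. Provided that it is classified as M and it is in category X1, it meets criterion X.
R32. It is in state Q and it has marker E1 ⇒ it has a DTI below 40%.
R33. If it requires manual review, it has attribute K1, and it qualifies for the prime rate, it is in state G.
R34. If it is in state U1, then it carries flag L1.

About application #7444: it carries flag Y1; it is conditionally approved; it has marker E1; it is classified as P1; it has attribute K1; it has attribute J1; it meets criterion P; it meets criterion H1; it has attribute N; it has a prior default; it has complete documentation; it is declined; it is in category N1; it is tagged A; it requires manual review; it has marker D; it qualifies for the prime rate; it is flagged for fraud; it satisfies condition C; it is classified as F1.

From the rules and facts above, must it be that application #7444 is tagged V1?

Forward chaining from the given facts derives: is in state E, satisfies condition J, has verified income, meets criterion X, is classified as H, has a co-signer, has a credit score above the threshold, is pre-approved, has attribute B1, is in state U1, is classified as T, has marker K, is in state G, carries flag L1, meets criterion Z, is tagged S, is classified as Z1, is in category U, is for a primary residence, carries flag W, is in category X1, meets criterion M1, is approved, is in state Q, has a DTI below 40%, exceeds the LTV cap, is escalated.
No rule has "it is tagged V1" as its conclusion, and it is not among the given facts.

No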